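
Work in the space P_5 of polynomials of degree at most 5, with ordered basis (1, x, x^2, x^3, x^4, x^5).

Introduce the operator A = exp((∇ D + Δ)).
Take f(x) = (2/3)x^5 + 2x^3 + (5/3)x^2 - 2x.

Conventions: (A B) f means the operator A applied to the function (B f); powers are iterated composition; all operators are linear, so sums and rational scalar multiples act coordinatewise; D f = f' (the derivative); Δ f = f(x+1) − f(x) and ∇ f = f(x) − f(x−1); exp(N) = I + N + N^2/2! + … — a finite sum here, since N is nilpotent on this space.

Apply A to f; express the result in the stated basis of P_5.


order-1 term: (10/3)x^4 + 20x^3 - (22/3)x^2 + 38x - 11/3
order-2 term: (20/3)x^3 + 60x^2 + (208/3)x - 11/3
order-3 term: (20/3)x^2 + 60x + 236/3
order-4 term: (10/3)x + 20
order-5 term: 2/3
the series for exp((∇ D + Δ)) f terminates at order 5
exp((∇ D + Δ)) f = (2/3)x^5 + (10/3)x^4 + (86/3)x^3 + 61x^2 + (506/3)x + 92

the result is g(x) = (2/3)x^5 + (10/3)x^4 + (86/3)x^3 + 61x^2 + (506/3)x + 92


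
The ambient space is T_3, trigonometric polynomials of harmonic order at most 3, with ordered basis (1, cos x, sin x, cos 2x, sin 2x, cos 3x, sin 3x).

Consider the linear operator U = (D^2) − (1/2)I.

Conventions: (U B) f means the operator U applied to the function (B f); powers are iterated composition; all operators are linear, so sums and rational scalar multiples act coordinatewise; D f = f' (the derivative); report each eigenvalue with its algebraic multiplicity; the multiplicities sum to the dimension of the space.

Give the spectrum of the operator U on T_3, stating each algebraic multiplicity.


image of 1: -1/2
image of cos x: -(3/2)cos x
image of sin x: -(3/2)sin x
image of cos 2x: -(9/2)cos 2x
image of sin 2x: -(9/2)sin 2x
image of cos 3x: -(19/2)cos 3x
image of sin 3x: -(19/2)sin 3x
the matrix is diagonal; its diagonal is (-1/2, -3/2, -3/2, -9/2, -9/2, -19/2, -19/2)
for a triangular matrix the eigenvalues are the diagonal entries, with algebraic multiplicity their repetition count

λ = -19/2 (multiplicity 2), λ = -9/2 (multiplicity 2), λ = -3/2 (multiplicity 2), λ = -1/2 (multiplicity 1)


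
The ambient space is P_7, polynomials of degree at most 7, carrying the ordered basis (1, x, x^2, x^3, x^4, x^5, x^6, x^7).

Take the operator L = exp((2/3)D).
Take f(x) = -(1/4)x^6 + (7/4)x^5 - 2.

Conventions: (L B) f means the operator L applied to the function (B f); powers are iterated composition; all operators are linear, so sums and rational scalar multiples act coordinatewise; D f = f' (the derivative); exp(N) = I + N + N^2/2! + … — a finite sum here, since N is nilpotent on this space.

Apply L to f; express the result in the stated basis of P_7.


order-1 term: -x^5 + (35/6)x^4
order-2 term: -(5/3)x^4 + (70/9)x^3
order-3 term: -(40/27)x^3 + (140/27)x^2
order-4 term: -(20/27)x^2 + (140/81)x
order-5 term: -(16/81)x + 56/243
order-6 term: -16/729
the series for exp((2/3)D) f terminates at order 6
exp((2/3)D) f = -(1/4)x^6 + (3/4)x^5 + (25/6)x^4 + (170/27)x^3 + (40/9)x^2 + (124/81)x - 1306/729

g(x) = -(1/4)x^6 + (3/4)x^5 + (25/6)x^4 + (170/27)x^3 + (40/9)x^2 + (124/81)x - 1306/729


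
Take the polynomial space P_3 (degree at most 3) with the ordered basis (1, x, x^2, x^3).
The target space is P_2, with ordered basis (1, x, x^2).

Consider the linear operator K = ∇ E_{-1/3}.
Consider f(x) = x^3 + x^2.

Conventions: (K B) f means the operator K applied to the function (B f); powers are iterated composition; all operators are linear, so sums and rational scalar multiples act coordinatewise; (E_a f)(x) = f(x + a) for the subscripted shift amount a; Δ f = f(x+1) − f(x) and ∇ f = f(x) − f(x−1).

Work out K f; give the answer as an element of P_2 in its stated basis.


the result is g(x) = 3x^2 - 3x + 2/3

E_{-1/3} f = x^3 - (1/3)x + 2/27
∇ E_{-1/3} f = 3x^2 - 3x + 2/3


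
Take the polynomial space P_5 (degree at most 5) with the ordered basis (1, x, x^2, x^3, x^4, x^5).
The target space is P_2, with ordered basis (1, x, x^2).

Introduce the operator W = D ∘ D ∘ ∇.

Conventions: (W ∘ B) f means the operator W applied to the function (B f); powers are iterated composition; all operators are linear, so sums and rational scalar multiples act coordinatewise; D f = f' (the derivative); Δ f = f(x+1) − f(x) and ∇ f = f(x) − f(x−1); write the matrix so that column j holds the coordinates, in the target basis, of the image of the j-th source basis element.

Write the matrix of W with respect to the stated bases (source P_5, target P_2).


the matrix is [[0, 0, 0, 6, -12, 20]; [0, 0, 0, 0, 24, -60]; [0, 0, 0, 0, 0, 60]] (rows listed top to bottom)

image of 1: 0
image of x: 0
image of x^2: 0
image of x^3: 6
image of x^4: 24x - 12
image of x^5: 60x^2 - 60x + 20
each image's coordinates form column j of the matrix


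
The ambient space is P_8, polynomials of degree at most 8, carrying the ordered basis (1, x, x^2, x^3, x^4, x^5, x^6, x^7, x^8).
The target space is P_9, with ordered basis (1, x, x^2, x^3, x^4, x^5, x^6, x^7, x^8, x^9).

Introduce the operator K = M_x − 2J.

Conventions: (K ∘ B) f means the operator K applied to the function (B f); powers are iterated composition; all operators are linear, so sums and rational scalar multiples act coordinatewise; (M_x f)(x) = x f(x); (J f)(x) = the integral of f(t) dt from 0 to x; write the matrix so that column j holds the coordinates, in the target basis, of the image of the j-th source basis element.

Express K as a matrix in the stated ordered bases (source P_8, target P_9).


the matrix is [[0, 0, 0, 0, 0, 0, 0, 0, 0]; [-1, 0, 0, 0, 0, 0, 0, 0, 0]; [0, 0, 0, 0, 0, 0, 0, 0, 0]; [0, 0, 1/3, 0, 0, 0, 0, 0, 0]; [0, 0, 0, 1/2, 0, 0, 0, 0, 0]; [0, 0, 0, 0, 3/5, 0, 0, 0, 0]; [0, 0, 0, 0, 0, 2/3, 0, 0, 0]; [0, 0, 0, 0, 0, 0, 5/7, 0, 0]; [0, 0, 0, 0, 0, 0, 0, 3/4, 0]; [0, 0, 0, 0, 0, 0, 0, 0, 7/9]] (rows listed top to bottom)

image of 1: -x
image of x: 0
image of x^2: (1/3)x^3
image of x^3: (1/2)x^4
image of x^4: (3/5)x^5
image of x^5: (2/3)x^6
image of x^6: (5/7)x^7
image of x^7: (3/4)x^8
image of x^8: (7/9)x^9
each image's coordinates form column j of the matrix


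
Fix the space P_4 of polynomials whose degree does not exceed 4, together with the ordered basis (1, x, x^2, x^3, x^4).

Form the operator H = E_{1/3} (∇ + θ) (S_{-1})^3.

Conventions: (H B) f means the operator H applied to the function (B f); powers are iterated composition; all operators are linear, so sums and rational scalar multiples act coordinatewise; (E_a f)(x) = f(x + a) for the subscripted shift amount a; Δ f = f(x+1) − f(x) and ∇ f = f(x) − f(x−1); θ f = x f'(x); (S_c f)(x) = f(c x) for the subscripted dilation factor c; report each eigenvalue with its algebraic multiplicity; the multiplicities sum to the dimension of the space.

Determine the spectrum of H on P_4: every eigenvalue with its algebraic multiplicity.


λ = -3 (multiplicity 1), λ = -1 (multiplicity 1), λ = 0 (multiplicity 1), λ = 2 (multiplicity 1), λ = 4 (multiplicity 1)

image of 1: 0
image of x: -x - 4/3
image of x^2: 2x^2 + (10/3)x - 1/9
image of x^3: -3x^3 - 6x^2 - 4/9
image of x^4: 4x^4 + (28/3)x^3 + (2/3)x^2 + (52/27)x - 11/81
the matrix is upper triangular; its diagonal is (0, -1, 2, -3, 4)
for a triangular matrix the eigenvalues are the diagonal entries, with algebraic multiplicity their repetition count


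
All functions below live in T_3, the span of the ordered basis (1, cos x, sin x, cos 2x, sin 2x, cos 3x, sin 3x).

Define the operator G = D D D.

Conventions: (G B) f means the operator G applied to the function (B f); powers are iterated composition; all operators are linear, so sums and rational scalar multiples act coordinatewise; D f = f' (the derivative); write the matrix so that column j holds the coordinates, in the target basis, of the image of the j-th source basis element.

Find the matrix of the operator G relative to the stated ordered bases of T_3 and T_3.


the matrix is [[0, 0, 0, 0, 0, 0, 0]; [0, 0, -1, 0, 0, 0, 0]; [0, 1, 0, 0, 0, 0, 0]; [0, 0, 0, 0, -8, 0, 0]; [0, 0, 0, 8, 0, 0, 0]; [0, 0, 0, 0, 0, 0, -27]; [0, 0, 0, 0, 0, 27, 0]] (rows listed top to bottom)

image of 1: 0
image of cos x: sin x
image of sin x: -cos x
image of cos 2x: 8sin 2x
image of sin 2x: -8cos 2x
image of cos 3x: 27sin 3x
image of sin 3x: -27cos 3x
each image's coordinates form column j of the matrix


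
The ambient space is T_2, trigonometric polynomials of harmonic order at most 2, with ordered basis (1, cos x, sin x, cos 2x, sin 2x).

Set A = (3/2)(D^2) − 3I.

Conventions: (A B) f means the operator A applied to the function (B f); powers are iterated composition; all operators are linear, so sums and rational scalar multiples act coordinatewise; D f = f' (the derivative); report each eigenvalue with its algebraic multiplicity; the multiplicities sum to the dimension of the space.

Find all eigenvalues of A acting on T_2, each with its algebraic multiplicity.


image of 1: -3
image of cos x: -(9/2)cos x
image of sin x: -(9/2)sin x
image of cos 2x: -9cos 2x
image of sin 2x: -9sin 2x
the matrix is diagonal; its diagonal is (-3, -9/2, -9/2, -9, -9)
for a triangular matrix the eigenvalues are the diagonal entries, with algebraic multiplicity their repetition count

λ = -9 (multiplicity 2), λ = -9/2 (multiplicity 2), λ = -3 (multiplicity 1)


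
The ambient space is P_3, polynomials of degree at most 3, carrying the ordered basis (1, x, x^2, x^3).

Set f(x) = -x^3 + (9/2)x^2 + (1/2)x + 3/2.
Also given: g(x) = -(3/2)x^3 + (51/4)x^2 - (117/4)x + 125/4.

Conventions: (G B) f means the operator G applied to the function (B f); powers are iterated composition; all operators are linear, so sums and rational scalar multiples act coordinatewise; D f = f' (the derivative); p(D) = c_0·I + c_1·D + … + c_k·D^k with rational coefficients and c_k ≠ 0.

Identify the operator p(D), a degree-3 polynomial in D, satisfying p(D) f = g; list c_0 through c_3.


c_0 = 3/2, c_1 = -2, c_2 = 2, c_3 = -2

D^0 f = -x^3 + (9/2)x^2 + (1/2)x + 3/2
D^1 f = -3x^2 + 9x + 1/2
D^2 f = -6x + 9
D^3 f = -6
matching coefficients of g against c_0 f + c_1 Df + … from the top degree down determines the c_i
solution: c_0 = 3/2, c_1 = -2, c_2 = 2, c_3 = -2


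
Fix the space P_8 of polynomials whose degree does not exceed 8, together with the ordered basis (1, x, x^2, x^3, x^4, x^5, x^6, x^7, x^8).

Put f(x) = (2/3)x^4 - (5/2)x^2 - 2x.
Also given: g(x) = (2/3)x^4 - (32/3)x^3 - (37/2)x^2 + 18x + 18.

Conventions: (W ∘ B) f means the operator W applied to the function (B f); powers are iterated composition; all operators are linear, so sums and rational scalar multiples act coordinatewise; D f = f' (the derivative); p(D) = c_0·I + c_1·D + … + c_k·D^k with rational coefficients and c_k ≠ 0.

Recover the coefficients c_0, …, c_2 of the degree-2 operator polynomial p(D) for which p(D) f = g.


D^0 f = (2/3)x^4 - (5/2)x^2 - 2x
D^1 f = (8/3)x^3 - 5x - 2
D^2 f = 8x^2 - 5
matching coefficients of g against c_0 f + c_1 Df + … from the top degree down determines the c_i
solution: c_0 = 1, c_1 = -4, c_2 = -2

p(D) = I − 4·D − 2·D^2, i.e. c_0 = 1, c_1 = -4, c_2 = -2


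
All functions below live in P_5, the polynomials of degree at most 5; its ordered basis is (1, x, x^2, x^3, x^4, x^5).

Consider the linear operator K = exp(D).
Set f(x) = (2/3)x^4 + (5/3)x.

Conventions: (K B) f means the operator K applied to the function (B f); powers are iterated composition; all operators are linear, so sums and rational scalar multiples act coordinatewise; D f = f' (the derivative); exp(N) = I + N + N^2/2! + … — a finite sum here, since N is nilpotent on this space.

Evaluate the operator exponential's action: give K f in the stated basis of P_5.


order-1 term: (8/3)x^3 + 5/3
order-2 term: 4x^2
order-3 term: (8/3)x
order-4 term: 2/3
the series for exp(D) f terminates at order 4
exp(D) f = (2/3)x^4 + (8/3)x^3 + 4x^2 + (13/3)x + 7/3

g(x) = (2/3)x^4 + (8/3)x^3 + 4x^2 + (13/3)x + 7/3


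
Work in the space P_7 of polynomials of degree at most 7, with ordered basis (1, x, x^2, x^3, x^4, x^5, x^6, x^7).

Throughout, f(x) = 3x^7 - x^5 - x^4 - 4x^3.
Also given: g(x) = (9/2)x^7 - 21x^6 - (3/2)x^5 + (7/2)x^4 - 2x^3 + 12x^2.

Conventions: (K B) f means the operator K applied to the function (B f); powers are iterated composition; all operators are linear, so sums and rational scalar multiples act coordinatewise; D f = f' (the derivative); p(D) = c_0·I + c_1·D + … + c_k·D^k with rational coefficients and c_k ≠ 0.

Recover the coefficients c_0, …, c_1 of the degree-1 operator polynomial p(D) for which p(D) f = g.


c_0 = 3/2, c_1 = -1

D^0 f = 3x^7 - x^5 - x^4 - 4x^3
D^1 f = 21x^6 - 5x^4 - 4x^3 - 12x^2
matching coefficients of g against c_0 f + c_1 Df + … from the top degree down determines the c_i
solution: c_0 = 3/2, c_1 = -1


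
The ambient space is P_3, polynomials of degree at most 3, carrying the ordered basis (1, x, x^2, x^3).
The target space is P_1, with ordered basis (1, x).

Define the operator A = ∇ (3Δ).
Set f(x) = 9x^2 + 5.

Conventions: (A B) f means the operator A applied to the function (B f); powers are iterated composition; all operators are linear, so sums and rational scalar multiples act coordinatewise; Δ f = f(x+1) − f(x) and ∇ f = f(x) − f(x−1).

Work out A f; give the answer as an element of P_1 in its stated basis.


Δ f = 18x + 9
(3Δ) f = 54x + 27
∇ (3Δ) f = 54

g(x) = 54


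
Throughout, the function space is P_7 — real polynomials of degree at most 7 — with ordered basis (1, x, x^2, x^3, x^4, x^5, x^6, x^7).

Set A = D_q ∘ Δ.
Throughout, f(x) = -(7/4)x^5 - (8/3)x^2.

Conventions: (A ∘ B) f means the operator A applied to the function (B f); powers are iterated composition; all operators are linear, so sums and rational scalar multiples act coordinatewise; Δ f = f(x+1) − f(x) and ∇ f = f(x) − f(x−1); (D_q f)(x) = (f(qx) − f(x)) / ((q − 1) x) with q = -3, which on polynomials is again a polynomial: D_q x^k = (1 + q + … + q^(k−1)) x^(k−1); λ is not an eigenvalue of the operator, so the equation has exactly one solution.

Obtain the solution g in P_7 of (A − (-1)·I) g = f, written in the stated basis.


write g with unknown coordinates in the stated basis and equate coefficients in (A − (-1)·I) g = f
solving from the highest basis element down gives g = -(7/4)x^5 - 175x^3 + (719/6)x^2 - 1085x + 3529/12
check: A g = 175x^3 - (245/2)x^2 + 1085x - 3529/12
so A g − (-1)·g = -(7/4)x^5 - (8/3)x^2 = f ✓

the result is g(x) = -(7/4)x^5 - 175x^3 + (719/6)x^2 - 1085x + 3529/12


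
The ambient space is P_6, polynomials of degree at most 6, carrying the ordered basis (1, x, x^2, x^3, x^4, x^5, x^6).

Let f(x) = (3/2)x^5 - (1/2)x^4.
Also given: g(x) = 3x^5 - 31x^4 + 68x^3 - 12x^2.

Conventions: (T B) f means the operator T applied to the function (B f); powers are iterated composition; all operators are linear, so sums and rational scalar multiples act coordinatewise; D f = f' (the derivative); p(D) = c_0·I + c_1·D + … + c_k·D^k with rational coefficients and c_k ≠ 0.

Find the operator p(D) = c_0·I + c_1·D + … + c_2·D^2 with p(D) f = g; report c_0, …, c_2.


p(D) = 2·I − 4·D + 2·D^2, i.e. c_0 = 2, c_1 = -4, c_2 = 2

D^0 f = (3/2)x^5 - (1/2)x^4
D^1 f = (15/2)x^4 - 2x^3
D^2 f = 30x^3 - 6x^2
matching coefficients of g against c_0 f + c_1 Df + … from the top degree down determines the c_i
solution: c_0 = 2, c_1 = -4, c_2 = 2


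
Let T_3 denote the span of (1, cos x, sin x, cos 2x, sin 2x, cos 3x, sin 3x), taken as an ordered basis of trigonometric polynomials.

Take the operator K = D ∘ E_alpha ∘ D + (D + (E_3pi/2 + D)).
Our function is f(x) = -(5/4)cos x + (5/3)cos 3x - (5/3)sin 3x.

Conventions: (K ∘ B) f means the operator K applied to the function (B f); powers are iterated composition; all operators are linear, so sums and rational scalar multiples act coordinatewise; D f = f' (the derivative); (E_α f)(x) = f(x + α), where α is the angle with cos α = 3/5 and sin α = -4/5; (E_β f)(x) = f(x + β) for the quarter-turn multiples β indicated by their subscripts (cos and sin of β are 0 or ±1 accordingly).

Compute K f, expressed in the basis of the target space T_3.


g(x) = (3/4)cos x + (9/4)sin x - (218/75)cos 3x - (2324/75)sin 3x

D f = (5/4)sin x - 5cos 3x - 5sin 3x
E_alpha D f = -cos x + (3/4)sin x + (161/25)cos 3x + (73/25)sin 3x
D E_alpha D f = (3/4)cos x + sin x + (219/25)cos 3x - (483/25)sin 3x
D f = (5/4)sin x - 5cos 3x - 5sin 3x
E_3pi/2 f = -(5/4)sin x - (5/3)cos 3x - (5/3)sin 3x
D f = (5/4)sin x - 5cos 3x - 5sin 3x
(E_3pi/2 + D) f = -(20/3)cos 3x - (20/3)sin 3x
(D + (E_3pi/2 + D)) f = (5/4)sin x - (35/3)cos 3x - (35/3)sin 3x
(D ∘ E_alpha ∘ D + (D + (E_3pi/2 + D))) f = (3/4)cos x + (9/4)sin x - (218/75)cos 3x - (2324/75)sin 3x


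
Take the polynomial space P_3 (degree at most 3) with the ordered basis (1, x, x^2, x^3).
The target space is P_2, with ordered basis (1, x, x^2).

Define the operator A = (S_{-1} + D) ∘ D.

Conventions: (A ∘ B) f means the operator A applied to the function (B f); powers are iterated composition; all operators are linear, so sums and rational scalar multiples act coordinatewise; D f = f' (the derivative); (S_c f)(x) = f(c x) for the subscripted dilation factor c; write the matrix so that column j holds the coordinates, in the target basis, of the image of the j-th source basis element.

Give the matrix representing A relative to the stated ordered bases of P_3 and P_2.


the matrix is [[0, 1, 2, 0]; [0, 0, -2, 6]; [0, 0, 0, 3]] (rows listed top to bottom)

image of 1: 0
image of x: 1
image of x^2: -2x + 2
image of x^3: 3x^2 + 6x
each image's coordinates form column j of the matrix


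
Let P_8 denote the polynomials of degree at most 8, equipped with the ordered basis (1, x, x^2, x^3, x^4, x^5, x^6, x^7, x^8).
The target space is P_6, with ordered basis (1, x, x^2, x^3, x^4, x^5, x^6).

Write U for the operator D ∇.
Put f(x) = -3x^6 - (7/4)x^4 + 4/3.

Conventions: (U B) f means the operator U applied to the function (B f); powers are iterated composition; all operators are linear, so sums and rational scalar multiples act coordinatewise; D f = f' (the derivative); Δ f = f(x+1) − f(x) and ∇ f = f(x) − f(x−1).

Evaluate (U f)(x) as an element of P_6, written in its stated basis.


the image equals g(x) = -90x^4 + 180x^3 - 201x^2 + 111x - 25

∇ f = -18x^5 + 45x^4 - 67x^3 + (111/2)x^2 - 25x + 19/4
D ∇ f = -90x^4 + 180x^3 - 201x^2 + 111x - 25


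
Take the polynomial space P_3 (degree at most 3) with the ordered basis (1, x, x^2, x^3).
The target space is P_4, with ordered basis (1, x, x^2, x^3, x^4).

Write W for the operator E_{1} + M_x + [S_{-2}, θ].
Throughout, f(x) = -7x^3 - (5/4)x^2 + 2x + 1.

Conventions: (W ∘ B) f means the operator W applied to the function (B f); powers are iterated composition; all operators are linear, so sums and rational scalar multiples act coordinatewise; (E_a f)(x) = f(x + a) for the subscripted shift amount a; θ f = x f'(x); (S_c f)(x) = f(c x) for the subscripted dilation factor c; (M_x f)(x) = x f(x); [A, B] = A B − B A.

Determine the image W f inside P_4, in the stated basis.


E_{1} f = -7x^3 - (89/4)x^2 - (43/2)x - 21/4
M_x f = -7x^4 - (5/4)x^3 + 2x^2 + x
θ f = -21x^3 - (5/2)x^2 + 2x
S_{-2} θ f = 168x^3 - 10x^2 - 4x
S_{-2} f = 56x^3 - 5x^2 - 4x + 1
θ S_{-2} f = 168x^3 - 10x^2 - 4x
[S_{-2}, θ] f = 0
(E_{1} + M_x + [S_{-2}, θ]) f = -7x^4 - (33/4)x^3 - (81/4)x^2 - (41/2)x - 21/4

the result is g(x) = -7x^4 - (33/4)x^3 - (81/4)x^2 - (41/2)x - 21/4


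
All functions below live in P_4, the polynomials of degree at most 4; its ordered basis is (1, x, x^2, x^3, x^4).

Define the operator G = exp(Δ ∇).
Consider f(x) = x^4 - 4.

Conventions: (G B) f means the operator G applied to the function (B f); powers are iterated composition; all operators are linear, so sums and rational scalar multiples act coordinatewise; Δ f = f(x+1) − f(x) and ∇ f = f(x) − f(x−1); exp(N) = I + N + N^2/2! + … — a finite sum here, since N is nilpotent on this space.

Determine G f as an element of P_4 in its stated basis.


order-1 term: 12x^2 + 2
order-2 term: 12
the series for exp(Δ ∇) f terminates at order 2
exp(Δ ∇) f = x^4 + 12x^2 + 10

g(x) = x^4 + 12x^2 + 10


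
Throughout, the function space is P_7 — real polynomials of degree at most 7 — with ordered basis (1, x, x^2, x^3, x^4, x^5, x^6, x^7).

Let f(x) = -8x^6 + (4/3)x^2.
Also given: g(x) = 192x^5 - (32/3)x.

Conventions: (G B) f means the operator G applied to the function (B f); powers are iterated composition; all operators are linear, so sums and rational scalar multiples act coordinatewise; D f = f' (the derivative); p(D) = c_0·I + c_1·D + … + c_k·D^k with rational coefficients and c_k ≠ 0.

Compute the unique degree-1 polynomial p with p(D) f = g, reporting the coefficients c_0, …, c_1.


p(D) = -4·D, i.e. c_0 = 0, c_1 = -4

D^0 f = -8x^6 + (4/3)x^2
D^1 f = -48x^5 + (8/3)x
matching coefficients of g against c_0 f + c_1 Df + … from the top degree down determines the c_i
solution: c_0 = 0, c_1 = -4


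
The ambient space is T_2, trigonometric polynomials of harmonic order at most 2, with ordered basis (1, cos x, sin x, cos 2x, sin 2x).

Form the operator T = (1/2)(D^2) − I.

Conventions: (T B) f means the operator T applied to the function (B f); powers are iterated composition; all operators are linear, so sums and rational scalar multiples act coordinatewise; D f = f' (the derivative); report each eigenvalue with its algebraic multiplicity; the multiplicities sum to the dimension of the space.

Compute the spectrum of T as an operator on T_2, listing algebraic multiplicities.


λ = -3 (multiplicity 2), λ = -3/2 (multiplicity 2), λ = -1 (multiplicity 1)

image of 1: -1
image of cos x: -(3/2)cos x
image of sin x: -(3/2)sin x
image of cos 2x: -3cos 2x
image of sin 2x: -3sin 2x
the matrix is diagonal; its diagonal is (-1, -3/2, -3/2, -3, -3)
for a triangular matrix the eigenvalues are the diagonal entries, with algebraic multiplicity their repetition count


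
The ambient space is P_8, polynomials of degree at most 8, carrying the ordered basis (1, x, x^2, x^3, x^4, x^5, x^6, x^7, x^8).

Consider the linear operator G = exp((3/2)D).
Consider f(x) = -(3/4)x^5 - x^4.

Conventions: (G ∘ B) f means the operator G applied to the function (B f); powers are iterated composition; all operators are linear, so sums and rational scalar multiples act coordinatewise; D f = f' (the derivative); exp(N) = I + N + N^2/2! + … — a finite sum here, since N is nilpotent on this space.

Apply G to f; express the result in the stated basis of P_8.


order-1 term: -(45/8)x^4 - 6x^3
order-2 term: -(135/8)x^3 - (27/2)x^2
order-3 term: -(405/16)x^2 - (27/2)x
order-4 term: -(1215/64)x - 81/16
order-5 term: -729/128
the series for exp((3/2)D) f terminates at order 5
exp((3/2)D) f = -(3/4)x^5 - (53/8)x^4 - (183/8)x^3 - (621/16)x^2 - (2079/64)x - 1377/128

the result is g(x) = -(3/4)x^5 - (53/8)x^4 - (183/8)x^3 - (621/16)x^2 - (2079/64)x - 1377/128


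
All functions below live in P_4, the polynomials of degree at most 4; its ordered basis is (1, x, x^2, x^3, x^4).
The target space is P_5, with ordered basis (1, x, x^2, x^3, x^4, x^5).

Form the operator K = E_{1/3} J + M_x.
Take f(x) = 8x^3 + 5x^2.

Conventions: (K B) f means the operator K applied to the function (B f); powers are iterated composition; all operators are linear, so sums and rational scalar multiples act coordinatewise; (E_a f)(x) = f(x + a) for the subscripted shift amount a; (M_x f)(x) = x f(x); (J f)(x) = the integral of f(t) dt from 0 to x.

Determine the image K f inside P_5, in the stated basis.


J f = 2x^4 + (5/3)x^3
E_{1/3} J f = 2x^4 + (13/3)x^3 + 3x^2 + (23/27)x + 7/81
M_x f = 8x^4 + 5x^3
(E_{1/3} J + M_x) f = 10x^4 + (28/3)x^3 + 3x^2 + (23/27)x + 7/81

g(x) = 10x^4 + (28/3)x^3 + 3x^2 + (23/27)x + 7/81


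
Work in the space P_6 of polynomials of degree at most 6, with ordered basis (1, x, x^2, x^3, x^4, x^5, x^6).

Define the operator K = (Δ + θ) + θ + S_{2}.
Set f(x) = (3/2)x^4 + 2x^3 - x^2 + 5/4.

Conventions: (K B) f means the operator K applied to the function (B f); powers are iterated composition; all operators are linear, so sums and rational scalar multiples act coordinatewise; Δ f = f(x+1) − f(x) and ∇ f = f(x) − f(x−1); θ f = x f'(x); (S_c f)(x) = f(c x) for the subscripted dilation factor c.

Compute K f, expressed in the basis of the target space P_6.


Δ f = 6x^3 + 15x^2 + 10x + 5/2
θ f = 6x^4 + 6x^3 - 2x^2
(Δ + θ) f = 6x^4 + 12x^3 + 13x^2 + 10x + 5/2
θ f = 6x^4 + 6x^3 - 2x^2
S_{2} f = 24x^4 + 16x^3 - 4x^2 + 5/4
((Δ + θ) + θ + S_{2}) f = 36x^4 + 34x^3 + 7x^2 + 10x + 15/4

g(x) = 36x^4 + 34x^3 + 7x^2 + 10x + 15/4


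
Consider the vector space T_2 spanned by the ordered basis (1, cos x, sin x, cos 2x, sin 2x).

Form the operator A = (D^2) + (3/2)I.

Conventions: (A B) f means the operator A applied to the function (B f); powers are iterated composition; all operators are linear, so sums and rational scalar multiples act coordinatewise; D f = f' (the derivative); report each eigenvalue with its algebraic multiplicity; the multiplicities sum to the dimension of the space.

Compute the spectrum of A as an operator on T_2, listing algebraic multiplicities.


λ = -5/2 (multiplicity 2), λ = 1/2 (multiplicity 2), λ = 3/2 (multiplicity 1)

image of 1: 3/2
image of cos x: (1/2)cos x
image of sin x: (1/2)sin x
image of cos 2x: -(5/2)cos 2x
image of sin 2x: -(5/2)sin 2x
the matrix is diagonal; its diagonal is (3/2, 1/2, 1/2, -5/2, -5/2)
for a triangular matrix the eigenvalues are the diagonal entries, with algebraic multiplicity their repetition count


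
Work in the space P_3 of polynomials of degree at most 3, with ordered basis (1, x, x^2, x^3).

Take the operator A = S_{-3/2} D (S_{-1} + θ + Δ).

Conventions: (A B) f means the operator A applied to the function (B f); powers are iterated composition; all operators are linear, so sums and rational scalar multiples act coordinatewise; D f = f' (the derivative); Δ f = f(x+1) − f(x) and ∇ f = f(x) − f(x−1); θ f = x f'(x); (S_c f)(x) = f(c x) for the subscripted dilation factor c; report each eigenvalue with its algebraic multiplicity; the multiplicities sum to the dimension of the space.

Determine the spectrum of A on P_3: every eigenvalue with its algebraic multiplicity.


λ = 0 (multiplicity 4)

image of 1: 0
image of x: 0
image of x^2: -9x + 2
image of x^3: (27/2)x^2 - 9x + 3
the matrix is upper triangular; its diagonal is (0, 0, 0, 0)
for a triangular matrix the eigenvalues are the diagonal entries, with algebraic multiplicity their repetition count


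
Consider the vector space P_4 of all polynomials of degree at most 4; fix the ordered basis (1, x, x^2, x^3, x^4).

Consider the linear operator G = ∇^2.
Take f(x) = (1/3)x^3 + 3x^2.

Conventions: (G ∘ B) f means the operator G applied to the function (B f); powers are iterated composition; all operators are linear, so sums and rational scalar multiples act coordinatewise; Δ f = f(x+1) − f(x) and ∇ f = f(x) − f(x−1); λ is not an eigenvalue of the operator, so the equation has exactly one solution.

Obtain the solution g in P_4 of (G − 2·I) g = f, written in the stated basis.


the result is g(x) = -(1/6)x^3 - (3/2)x^2 - (1/2)x - 1

write g with unknown coordinates in the stated basis and equate coefficients in (G − 2·I) g = f
solving from the highest basis element down gives g = -(1/6)x^3 - (3/2)x^2 - (1/2)x - 1
check: G g = -x - 2
so G g − 2·g = (1/3)x^3 + 3x^2 = f ✓


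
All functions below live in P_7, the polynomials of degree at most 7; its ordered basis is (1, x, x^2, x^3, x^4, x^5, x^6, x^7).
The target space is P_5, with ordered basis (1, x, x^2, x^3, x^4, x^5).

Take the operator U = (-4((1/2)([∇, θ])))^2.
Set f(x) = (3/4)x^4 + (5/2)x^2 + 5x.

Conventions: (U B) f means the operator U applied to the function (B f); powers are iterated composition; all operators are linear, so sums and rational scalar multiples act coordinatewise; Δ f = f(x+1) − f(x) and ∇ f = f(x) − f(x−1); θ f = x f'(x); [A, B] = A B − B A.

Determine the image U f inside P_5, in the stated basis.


θ f = 3x^4 + 5x^2 + 5x
∇ θ f = 12x^3 - 18x^2 + 22x - 3
∇ f = 3x^3 - (9/2)x^2 + 8x + 7/4
θ ∇ f = 9x^3 - 9x^2 + 8x
[∇, θ] f = 3x^3 - 9x^2 + 14x - 3
((1/2)([∇, θ])) f = (3/2)x^3 - (9/2)x^2 + 7x - 3/2
(-4((1/2)([∇, θ]))) f = -6x^3 + 18x^2 - 28x + 6
θ (-4((1/2)([∇, θ]))) f = -18x^3 + 36x^2 - 28x
∇ θ (-4((1/2)([∇, θ]))) f = -54x^2 + 126x - 82
∇ (-4((1/2)([∇, θ]))) f = -18x^2 + 54x - 52
θ ∇ (-4((1/2)([∇, θ]))) f = -36x^2 + 54x
[∇, θ] (-4((1/2)([∇, θ]))) f = -18x^2 + 72x - 82
((1/2)([∇, θ])) (-4((1/2)([∇, θ]))) f = -9x^2 + 36x - 41
(-4((1/2)([∇, θ]))) (-4((1/2)([∇, θ]))) f = 36x^2 - 144x + 164

the result is g(x) = 36x^2 - 144x + 164


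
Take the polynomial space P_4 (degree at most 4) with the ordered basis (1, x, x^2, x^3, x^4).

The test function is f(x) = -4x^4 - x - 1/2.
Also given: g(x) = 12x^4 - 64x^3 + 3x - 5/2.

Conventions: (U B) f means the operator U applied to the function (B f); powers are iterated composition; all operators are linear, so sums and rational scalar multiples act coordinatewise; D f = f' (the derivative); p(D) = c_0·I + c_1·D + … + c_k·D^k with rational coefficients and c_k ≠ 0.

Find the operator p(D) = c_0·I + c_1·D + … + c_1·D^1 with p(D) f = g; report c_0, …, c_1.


c_0 = -3, c_1 = 4

D^0 f = -4x^4 - x - 1/2
D^1 f = -16x^3 - 1
matching coefficients of g against c_0 f + c_1 Df + … from the top degree down determines the c_i
solution: c_0 = -3, c_1 = 4


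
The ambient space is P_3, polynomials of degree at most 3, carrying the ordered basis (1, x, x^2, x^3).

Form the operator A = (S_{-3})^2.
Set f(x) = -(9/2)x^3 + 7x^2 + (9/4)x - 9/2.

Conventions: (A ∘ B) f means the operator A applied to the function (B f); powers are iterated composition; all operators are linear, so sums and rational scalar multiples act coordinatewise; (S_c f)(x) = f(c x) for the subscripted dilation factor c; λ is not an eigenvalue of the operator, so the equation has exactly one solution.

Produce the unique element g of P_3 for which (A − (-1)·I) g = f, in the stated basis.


write g with unknown coordinates in the stated basis and equate coefficients in (A − (-1)·I) g = f
solving from the highest basis element down gives g = -(9/1460)x^3 + (7/82)x^2 + (9/40)x - 9/4
check: A g = -(6561/1460)x^3 + (567/82)x^2 + (81/40)x - 9/4
so A g − (-1)·g = -(9/2)x^3 + 7x^2 + (9/4)x - 9/2 = f ✓

the result is g(x) = -(9/1460)x^3 + (7/82)x^2 + (9/40)x - 9/4


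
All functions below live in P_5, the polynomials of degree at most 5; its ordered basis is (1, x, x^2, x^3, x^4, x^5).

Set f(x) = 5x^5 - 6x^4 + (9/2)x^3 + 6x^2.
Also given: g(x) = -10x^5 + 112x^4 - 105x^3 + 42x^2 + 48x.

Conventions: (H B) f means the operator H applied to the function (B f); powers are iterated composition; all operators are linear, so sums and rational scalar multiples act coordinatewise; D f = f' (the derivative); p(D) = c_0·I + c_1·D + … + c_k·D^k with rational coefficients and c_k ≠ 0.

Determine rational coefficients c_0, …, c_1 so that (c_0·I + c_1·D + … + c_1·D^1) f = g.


D^0 f = 5x^5 - 6x^4 + (9/2)x^3 + 6x^2
D^1 f = 25x^4 - 24x^3 + (27/2)x^2 + 12x
matching coefficients of g against c_0 f + c_1 Df + … from the top degree down determines the c_i
solution: c_0 = -2, c_1 = 4

p(D) = -2·I + 4·D, i.e. c_0 = -2, c_1 = 4


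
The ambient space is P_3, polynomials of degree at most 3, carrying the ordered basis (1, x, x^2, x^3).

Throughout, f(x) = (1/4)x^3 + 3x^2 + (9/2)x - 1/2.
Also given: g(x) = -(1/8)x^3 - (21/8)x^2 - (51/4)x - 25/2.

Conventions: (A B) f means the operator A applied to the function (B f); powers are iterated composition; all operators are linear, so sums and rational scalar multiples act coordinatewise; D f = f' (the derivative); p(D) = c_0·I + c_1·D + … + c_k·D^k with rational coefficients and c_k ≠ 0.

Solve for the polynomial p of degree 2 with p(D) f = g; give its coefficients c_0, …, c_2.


D^0 f = (1/4)x^3 + 3x^2 + (9/2)x - 1/2
D^1 f = (3/4)x^2 + 6x + 9/2
D^2 f = (3/2)x + 6
matching coefficients of g against c_0 f + c_1 Df + … from the top degree down determines the c_i
solution: c_0 = -1/2, c_1 = -3/2, c_2 = -1

p(D) = -(1/2)·I − (3/2)·D − D^2, i.e. c_0 = -1/2, c_1 = -3/2, c_2 = -1


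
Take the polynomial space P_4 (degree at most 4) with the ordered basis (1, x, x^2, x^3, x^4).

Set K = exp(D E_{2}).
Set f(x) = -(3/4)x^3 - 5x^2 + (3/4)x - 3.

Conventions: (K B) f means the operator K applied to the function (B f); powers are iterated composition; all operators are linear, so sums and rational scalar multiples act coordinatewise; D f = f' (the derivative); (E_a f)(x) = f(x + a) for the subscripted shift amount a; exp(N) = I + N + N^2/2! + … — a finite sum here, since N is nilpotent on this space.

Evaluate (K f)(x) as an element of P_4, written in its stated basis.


order-1 term: -(9/4)x^2 - 19x - 113/4
order-2 term: -(9/4)x - 14
order-3 term: -3/4
the series for exp(D E_{2}) f terminates at order 3
exp(D E_{2}) f = -(3/4)x^3 - (29/4)x^2 - (41/2)x - 46

the image equals g(x) = -(3/4)x^3 - (29/4)x^2 - (41/2)x - 46


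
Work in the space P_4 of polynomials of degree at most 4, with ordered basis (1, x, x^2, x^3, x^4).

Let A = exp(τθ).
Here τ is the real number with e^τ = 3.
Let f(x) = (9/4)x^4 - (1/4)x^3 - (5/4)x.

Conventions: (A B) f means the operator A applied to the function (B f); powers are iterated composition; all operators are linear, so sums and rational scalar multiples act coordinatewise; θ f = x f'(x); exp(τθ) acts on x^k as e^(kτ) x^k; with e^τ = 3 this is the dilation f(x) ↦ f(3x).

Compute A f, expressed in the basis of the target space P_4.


exp(τθ) x^k = e^(kτ) x^k; with e^τ = 3 this sends x^k to 3^k x^k
x ↦ 3 x
x^3 ↦ 27 x^3
x^4 ↦ 81 x^4
applying this coordinatewise to f: exp(τθ) f = (729/4)x^4 - (27/4)x^3 - (15/4)x

the image equals g(x) = (729/4)x^4 - (27/4)x^3 - (15/4)x


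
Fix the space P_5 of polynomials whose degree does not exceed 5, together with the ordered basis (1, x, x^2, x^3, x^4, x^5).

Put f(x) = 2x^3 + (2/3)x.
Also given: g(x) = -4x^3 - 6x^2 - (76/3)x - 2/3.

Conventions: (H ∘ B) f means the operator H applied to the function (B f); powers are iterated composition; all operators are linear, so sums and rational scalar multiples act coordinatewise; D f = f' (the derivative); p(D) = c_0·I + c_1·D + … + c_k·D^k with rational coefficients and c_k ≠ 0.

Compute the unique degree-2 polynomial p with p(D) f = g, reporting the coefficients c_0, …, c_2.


p(D) = -2·I − D − 2·D^2, i.e. c_0 = -2, c_1 = -1, c_2 = -2

D^0 f = 2x^3 + (2/3)x
D^1 f = 6x^2 + 2/3
D^2 f = 12x
matching coefficients of g against c_0 f + c_1 Df + … from the top degree down determines the c_i
solution: c_0 = -2, c_1 = -1, c_2 = -2


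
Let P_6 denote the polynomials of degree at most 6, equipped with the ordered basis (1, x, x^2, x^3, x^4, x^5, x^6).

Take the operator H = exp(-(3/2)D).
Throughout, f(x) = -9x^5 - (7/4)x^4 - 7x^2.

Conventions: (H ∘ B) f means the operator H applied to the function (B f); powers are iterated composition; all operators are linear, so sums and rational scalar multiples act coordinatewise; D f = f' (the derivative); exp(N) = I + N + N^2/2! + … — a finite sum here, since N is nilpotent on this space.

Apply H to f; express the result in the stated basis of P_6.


order-1 term: (135/2)x^4 + (21/2)x^3 + 21x
order-2 term: -(405/2)x^3 - (189/8)x^2 - 63/4
order-3 term: (1215/4)x^2 + (189/8)x
order-4 term: -(3645/16)x - 567/64
order-5 term: 2187/32
the series for exp(-(3/2)D) f terminates at order 5
exp(-(3/2)D) f = -9x^5 + (263/4)x^4 - 192x^3 + (2185/8)x^2 - (2931/16)x + 2799/64

the image equals g(x) = -9x^5 + (263/4)x^4 - 192x^3 + (2185/8)x^2 - (2931/16)x + 2799/64


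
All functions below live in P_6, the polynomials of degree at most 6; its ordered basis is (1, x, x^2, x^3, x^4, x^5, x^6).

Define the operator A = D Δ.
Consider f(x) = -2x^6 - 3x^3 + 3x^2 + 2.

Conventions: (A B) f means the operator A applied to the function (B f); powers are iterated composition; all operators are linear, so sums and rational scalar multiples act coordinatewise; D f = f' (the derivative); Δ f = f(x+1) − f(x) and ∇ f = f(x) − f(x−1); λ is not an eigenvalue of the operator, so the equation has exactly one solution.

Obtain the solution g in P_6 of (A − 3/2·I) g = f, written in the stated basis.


write g with unknown coordinates in the stated basis and equate coefficients in (A − 3/2·I) g = f
solving from the highest basis element down gives g = (4/3)x^6 + (80/3)x^4 + (166/3)x^3 + (794/3)x^2 + (1384/3)x + 1616/3
check: A g = 40x^4 + 80x^3 + 400x^2 + 692x + 810
so A g − 3/2·g = -2x^6 - 3x^3 + 3x^2 + 2 = f ✓

g(x) = (4/3)x^6 + (80/3)x^4 + (166/3)x^3 + (794/3)x^2 + (1384/3)x + 1616/3


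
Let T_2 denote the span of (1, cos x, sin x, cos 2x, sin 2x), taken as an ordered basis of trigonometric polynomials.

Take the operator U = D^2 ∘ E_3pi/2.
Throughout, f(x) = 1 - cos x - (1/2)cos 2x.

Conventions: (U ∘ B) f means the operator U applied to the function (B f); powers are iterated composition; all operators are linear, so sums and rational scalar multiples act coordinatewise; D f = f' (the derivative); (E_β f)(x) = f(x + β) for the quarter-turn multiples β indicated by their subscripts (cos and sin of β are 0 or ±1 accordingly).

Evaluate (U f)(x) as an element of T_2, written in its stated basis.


g(x) = sin x - 2cos 2x

E_3pi/2 f = 1 - sin x + (1/2)cos 2x
D E_3pi/2 f = -cos x - sin 2x
D D E_3pi/2 f = sin x - 2cos 2x


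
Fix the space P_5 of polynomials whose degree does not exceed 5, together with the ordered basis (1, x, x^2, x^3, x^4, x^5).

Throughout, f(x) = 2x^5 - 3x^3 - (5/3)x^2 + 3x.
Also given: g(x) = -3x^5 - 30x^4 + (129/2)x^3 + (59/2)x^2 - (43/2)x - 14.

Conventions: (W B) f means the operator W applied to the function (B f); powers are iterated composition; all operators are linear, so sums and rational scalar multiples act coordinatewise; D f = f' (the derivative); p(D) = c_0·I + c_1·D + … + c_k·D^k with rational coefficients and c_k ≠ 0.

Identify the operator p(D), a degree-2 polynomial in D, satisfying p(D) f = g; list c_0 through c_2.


p(D) = -(3/2)·I − 3·D + (3/2)·D^2, i.e. c_0 = -3/2, c_1 = -3, c_2 = 3/2

D^0 f = 2x^5 - 3x^3 - (5/3)x^2 + 3x
D^1 f = 10x^4 - 9x^2 - (10/3)x + 3
D^2 f = 40x^3 - 18x - 10/3
matching coefficients of g against c_0 f + c_1 Df + … from the top degree down determines the c_i
solution: c_0 = -3/2, c_1 = -3, c_2 = 3/2


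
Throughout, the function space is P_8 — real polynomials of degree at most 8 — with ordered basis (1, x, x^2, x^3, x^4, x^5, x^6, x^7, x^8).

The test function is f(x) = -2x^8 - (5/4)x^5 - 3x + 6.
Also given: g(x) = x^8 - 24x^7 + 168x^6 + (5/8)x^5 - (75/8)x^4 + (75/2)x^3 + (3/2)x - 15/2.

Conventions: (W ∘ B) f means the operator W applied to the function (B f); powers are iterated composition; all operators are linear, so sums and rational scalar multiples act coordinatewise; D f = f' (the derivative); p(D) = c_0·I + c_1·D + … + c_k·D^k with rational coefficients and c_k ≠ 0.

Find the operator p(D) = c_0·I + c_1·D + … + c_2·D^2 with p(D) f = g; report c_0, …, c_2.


c_0 = -1/2, c_1 = 3/2, c_2 = -3/2

D^0 f = -2x^8 - (5/4)x^5 - 3x + 6
D^1 f = -16x^7 - (25/4)x^4 - 3
D^2 f = -112x^6 - 25x^3
matching coefficients of g against c_0 f + c_1 Df + … from the top degree down determines the c_i
solution: c_0 = -1/2, c_1 = 3/2, c_2 = -3/2


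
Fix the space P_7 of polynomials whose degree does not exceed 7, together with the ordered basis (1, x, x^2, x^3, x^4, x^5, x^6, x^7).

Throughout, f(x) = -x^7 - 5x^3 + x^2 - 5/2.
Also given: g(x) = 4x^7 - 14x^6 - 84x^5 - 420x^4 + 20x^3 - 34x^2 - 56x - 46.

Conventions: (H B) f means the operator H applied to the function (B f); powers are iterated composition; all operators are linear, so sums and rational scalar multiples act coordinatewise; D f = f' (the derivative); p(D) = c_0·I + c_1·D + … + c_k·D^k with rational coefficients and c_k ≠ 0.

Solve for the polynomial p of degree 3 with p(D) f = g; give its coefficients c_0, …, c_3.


p(D) = -4·I + 2·D + 2·D^2 + 2·D^3, i.e. c_0 = -4, c_1 = 2, c_2 = 2, c_3 = 2

D^0 f = -x^7 - 5x^3 + x^2 - 5/2
D^1 f = -7x^6 - 15x^2 + 2x
D^2 f = -42x^5 - 30x + 2
D^3 f = -210x^4 - 30
matching coefficients of g against c_0 f + c_1 Df + … from the top degree down determines the c_i
solution: c_0 = -4, c_1 = 2, c_2 = 2, c_3 = 2
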